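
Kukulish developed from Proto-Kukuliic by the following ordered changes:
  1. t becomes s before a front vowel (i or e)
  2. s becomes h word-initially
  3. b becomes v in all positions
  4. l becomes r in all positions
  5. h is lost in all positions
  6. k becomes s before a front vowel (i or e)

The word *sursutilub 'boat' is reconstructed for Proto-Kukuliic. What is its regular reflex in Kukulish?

Kukulish: *sursutilub
  sursutilub → sursusilub   [palatalisation]
  sursusilub → hursusilub   [debuccalisation]
  hursusilub → hursusiluv   [unconditioned shift]
  hursusiluv → hursusiruv   [unconditioned shift]
  hursusiruv → ursusiruv   [h-loss]
  ursusiruv (rule 6 does not apply)
  giving Kukulish ursusiruv.

ursusiruv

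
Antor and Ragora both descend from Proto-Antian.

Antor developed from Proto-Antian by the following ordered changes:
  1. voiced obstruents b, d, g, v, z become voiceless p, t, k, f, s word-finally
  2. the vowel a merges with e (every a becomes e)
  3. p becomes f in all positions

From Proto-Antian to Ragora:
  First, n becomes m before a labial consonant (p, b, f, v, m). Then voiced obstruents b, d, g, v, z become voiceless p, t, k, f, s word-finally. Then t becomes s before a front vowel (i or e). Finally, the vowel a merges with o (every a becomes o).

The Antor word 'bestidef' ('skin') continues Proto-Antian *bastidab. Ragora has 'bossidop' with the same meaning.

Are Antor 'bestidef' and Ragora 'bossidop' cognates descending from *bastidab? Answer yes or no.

yes

Derive the expected Ragora reflex of *bastidab:
Ragora: start from *bastidab.
  rule 1: no change — bastidab
  rule 2 (final devoicing): bastidab → bastidap
  rule 3 (palatalisation): bastidap → bassidap
  rule 4 (vowel merger): bassidap → bossidop
  ⇒ Ragora bossidop
Ragora 'bossidop' matches the regular reflex exactly, so the pair is cognate.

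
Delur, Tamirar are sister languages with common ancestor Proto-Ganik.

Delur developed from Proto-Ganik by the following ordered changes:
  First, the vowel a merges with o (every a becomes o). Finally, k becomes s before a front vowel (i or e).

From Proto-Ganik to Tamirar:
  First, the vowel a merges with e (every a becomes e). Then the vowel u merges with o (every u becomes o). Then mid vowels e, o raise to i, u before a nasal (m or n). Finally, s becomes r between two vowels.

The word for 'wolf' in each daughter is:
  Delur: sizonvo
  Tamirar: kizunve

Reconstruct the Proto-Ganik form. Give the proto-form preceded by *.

Position 1: Delur has s, Tamirar has k. Tamirar preserves k here (none of its changes turn any other segment into k), so the proto-segment is *k.
Position 7: Delur has o, Tamirar has e. Taking the neighbouring segments as reconstructed: Delur o could go back to *a or *o; Tamirar e could go back to *a or *e — the one source consistent with every daughter is *a.
Continuing position by position gives *kizonva; check it forward:
Delur: *kizonva
  kizonva → kizonvo   [vowel merger]
  kizonvo → sizonvo   [palatalisation]
  giving Delur sizonvo.
Tamirar: *kizonva
  kizonva → kizonve   [vowel merger]
  kizonve (rule 2 does not apply)
  kizonve → kizunve   [pre-nasal raising]
  kizunve (rule 4 does not apply)
  giving Tamirar kizunve.
Only *kizonva yields all of Delur sizonvo, Tamirar kizunve.

*kizonva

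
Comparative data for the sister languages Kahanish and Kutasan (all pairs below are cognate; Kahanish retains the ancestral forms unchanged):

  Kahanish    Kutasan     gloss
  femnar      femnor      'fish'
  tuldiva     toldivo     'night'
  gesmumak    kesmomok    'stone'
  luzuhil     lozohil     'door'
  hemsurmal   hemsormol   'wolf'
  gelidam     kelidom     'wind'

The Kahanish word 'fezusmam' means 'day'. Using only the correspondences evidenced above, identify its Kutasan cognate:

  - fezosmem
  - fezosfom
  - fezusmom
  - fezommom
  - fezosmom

fezosmom

tuldiva ~ toldivo, luzuhil ~ lozohil — Kahanish u corresponds to Kutasan o after a consonant, before a consonant other than r, m, n, p, b, f, v.
gelidam ~ kelidom — Kahanish a corresponds to Kutasan o after a consonant, before a nasal.
Applying these to Kahanish 'fezusmam':
  fezusmam → fezosmam   (u→o after a consonant, before a consonant other than r, m, n, p, b, f, v)
  fezosmam → fezosmom   (a→o after a consonant, before a nasal)
So the Kutasan cognate is 'fezosmom'.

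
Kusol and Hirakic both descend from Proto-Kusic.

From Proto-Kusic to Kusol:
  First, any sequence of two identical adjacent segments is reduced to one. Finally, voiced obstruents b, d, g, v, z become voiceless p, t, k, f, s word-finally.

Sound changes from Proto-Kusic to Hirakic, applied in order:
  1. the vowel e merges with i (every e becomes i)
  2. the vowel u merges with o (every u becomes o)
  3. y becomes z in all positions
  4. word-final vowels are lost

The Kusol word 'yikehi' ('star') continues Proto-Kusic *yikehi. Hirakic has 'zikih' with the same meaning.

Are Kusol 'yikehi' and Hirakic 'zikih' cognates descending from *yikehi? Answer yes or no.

yes

Derive the expected Hirakic reflex of *yikehi:
Hirakic: *yikehi > yikihi > zikihi > zikih  (by vowel merger, unconditioned shift, apocope)
Hirakic 'zikih' matches the regular reflex exactly, so the pair is cognate.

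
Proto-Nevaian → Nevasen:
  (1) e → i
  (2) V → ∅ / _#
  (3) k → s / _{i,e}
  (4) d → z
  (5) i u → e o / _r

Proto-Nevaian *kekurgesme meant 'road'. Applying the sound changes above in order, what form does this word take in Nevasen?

sikorgism

Nevasen: *kekurgesme > kikurgismi > kikurgism > sikurgism > sikorgism  (by vowel merger, apocope, palatalisation, pre-rhotic lowering)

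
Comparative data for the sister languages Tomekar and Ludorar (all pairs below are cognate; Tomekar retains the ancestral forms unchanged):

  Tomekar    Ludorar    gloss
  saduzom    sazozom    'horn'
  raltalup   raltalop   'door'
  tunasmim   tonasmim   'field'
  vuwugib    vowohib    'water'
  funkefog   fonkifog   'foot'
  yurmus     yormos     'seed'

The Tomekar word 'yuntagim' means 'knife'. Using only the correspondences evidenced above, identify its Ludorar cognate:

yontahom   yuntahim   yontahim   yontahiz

tunasmim ~ tonasmim, funkefog ~ fonkifog — Tomekar u corresponds to Ludorar o after a consonant, before a nasal.
vuwugib ~ vowohib — Tomekar g corresponds to Ludorar h between vowels (before a front vowel).
Applying these to Tomekar 'yuntagim':
  yuntagim → yontagim   (u→o after a consonant, before a nasal)
  yontagim → yontahim   (g→h between vowels (before a front vowel))
So the Ludorar cognate is 'yontahim'.

yontahim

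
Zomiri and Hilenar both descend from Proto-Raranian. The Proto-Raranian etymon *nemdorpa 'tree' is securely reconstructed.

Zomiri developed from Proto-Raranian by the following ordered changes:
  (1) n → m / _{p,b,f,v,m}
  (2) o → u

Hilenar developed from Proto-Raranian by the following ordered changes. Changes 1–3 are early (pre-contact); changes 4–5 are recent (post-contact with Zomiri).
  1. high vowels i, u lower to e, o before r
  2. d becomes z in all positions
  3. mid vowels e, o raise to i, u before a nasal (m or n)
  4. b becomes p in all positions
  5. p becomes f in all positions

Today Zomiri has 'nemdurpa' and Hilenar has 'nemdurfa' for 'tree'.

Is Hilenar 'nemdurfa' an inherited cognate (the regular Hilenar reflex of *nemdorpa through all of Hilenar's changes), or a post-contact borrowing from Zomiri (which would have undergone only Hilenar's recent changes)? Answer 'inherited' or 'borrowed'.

If inherited, *nemdorpa would pass through all of Hilenar's changes:
Hilenar: *nemdorpa
  nemdorpa (rule 1 does not apply)
  nemdorpa → nemzorpa   [unconditioned shift]
  nemzorpa → nimzorpa   [pre-nasal raising]
  nimzorpa (rule 4 does not apply)
  nimzorpa → nimzorfa   [unconditioned shift]
  giving Hilenar nimzorfa.
If borrowed from Zomiri 'nemdurpa' after the early changes, it would undergo only the recent ones:
  rule 4 (unconditioned shift): no change (nemdurpa)
  rule 5 (unconditioned shift): nemdurpa → nemdurfa
  ⇒ as a loan: nemdurfa
Hilenar 'nemdurfa' matches the loan outcome 'nemdurfa', not the inherited 'nimzorfa' — it skipped the early Hilenar changes, so it was borrowed from Zomiri.

borrowed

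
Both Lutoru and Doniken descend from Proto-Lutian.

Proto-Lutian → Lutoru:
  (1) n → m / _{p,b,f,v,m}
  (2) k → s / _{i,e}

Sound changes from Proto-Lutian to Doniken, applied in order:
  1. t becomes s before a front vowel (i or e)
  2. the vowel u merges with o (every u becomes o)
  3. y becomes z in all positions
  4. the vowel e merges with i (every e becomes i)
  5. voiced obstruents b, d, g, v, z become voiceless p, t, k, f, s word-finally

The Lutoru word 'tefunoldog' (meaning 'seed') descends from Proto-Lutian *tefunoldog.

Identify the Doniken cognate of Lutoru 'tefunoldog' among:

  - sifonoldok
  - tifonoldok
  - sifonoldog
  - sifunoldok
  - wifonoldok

Doniken: *tefunoldog
  tefunoldog → sefunoldog   [palatalisation]
  sefunoldog → sefonoldog   [vowel merger]
  sefonoldog (rule 3 does not apply)
  sefonoldog → sifonoldog   [vowel merger]
  sifonoldog → sifonoldok   [final devoicing]
  giving Doniken sifonoldok.
Among the options, 'sifonoldok' alone shows every Doniken change applied in order.

sifonoldok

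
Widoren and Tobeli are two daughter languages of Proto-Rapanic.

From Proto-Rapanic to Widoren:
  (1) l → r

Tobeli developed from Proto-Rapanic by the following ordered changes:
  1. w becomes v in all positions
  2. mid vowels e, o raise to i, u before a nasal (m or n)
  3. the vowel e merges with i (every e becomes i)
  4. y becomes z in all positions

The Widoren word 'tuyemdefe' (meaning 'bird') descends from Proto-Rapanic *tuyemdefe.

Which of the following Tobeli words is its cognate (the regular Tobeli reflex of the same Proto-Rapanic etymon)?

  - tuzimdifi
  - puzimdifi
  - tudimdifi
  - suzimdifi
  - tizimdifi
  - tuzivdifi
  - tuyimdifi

Tobeli: *tuyemdefe > tuyimdefe > tuyimdifi > tuzimdifi  (by pre-nasal raising, vowel merger, unconditioned shift)
Among the options, 'tuzimdifi' alone shows every Tobeli change applied in order.

tuzimdifi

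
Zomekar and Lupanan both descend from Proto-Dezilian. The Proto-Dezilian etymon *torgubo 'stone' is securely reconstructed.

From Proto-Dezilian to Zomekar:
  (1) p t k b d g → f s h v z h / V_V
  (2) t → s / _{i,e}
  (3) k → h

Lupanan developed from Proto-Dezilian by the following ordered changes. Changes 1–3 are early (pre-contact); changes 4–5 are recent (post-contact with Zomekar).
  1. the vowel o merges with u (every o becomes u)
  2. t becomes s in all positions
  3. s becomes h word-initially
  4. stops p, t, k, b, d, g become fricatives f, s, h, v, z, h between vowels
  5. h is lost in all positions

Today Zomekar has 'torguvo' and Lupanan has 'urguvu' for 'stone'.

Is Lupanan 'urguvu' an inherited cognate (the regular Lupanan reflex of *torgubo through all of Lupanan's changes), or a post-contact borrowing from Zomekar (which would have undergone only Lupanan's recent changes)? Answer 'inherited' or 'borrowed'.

If inherited, *torgubo would pass through all of Lupanan's changes:
Lupanan: *torgubo
  torgubo → turgubu   [vowel merger]
  turgubu → surgubu   [unconditioned shift]
  surgubu → hurgubu   [debuccalisation]
  hurgubu → hurguvu   [intervocalic lenition]
  hurguvu → urguvu   [h-loss]
  giving Lupanan urguvu.
If borrowed from Zomekar 'torguvo' after the early changes, it would undergo only the recent ones:
  rule 4 (intervocalic lenition): no change (torguvo)
  rule 5 (h-loss): no change (torguvo)
  ⇒ as a loan: torguvo
Lupanan 'urguvu' matches the inherited outcome exactly, so it is an inherited cognate, not a loan.

inherited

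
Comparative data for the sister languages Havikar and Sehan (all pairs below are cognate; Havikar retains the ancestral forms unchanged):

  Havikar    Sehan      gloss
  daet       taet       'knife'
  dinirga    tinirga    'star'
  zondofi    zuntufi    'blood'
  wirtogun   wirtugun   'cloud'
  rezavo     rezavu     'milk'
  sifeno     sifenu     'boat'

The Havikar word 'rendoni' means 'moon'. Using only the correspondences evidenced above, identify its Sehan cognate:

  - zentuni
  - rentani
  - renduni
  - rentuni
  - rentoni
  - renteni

rentuni

zondofi ~ zuntufi — Havikar d corresponds to Sehan t after a consonant, before a back vowel.
zondofi ~ zuntufi — Havikar o corresponds to Sehan u after a consonant, before a nasal.
Applying these to Havikar 'rendoni':
  rendoni → rentoni   (d→t after a consonant, before a back vowel)
  rentoni → rentuni   (o→u after a consonant, before a nasal)
So the Sehan cognate is 'rentuni'.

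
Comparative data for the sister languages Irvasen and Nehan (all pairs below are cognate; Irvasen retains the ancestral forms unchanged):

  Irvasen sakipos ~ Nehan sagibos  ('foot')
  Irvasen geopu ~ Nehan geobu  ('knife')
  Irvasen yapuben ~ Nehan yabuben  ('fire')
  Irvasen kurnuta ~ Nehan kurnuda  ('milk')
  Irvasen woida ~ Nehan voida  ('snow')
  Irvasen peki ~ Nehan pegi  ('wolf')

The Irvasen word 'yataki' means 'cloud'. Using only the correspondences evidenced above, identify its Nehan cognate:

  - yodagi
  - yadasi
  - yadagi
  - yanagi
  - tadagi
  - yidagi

kurnuta ~ kurnuda — Irvasen t corresponds to Nehan d between vowels (before a back vowel).
sakipos ~ sagibos, peki ~ pegi — Irvasen k corresponds to Nehan g between vowels (before a front vowel).
Applying these to Irvasen 'yataki':
  yataki → yadaki   (t→d between vowels (before a back vowel))
  yadaki → yadagi   (k→g between vowels (before a front vowel))
So the Nehan cognate is 'yadagi'.

yadagi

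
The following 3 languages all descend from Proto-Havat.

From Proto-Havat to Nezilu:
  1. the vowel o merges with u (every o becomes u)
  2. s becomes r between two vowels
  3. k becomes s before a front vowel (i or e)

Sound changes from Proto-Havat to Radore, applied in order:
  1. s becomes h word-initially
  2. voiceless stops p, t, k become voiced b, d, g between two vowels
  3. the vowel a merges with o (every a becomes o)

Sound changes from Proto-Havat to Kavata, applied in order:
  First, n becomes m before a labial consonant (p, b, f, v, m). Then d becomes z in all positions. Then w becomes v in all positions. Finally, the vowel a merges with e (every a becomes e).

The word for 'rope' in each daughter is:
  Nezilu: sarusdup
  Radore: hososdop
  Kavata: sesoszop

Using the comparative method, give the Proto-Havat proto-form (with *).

Position 2: Nezilu has a, Radore has o, Kavata has e. Nezilu preserves a here (none of its changes turn any other segment into a), so the proto-segment is *a.
Position 6: Nezilu has d, Radore has d, Kavata has z. Nezilu preserves d here (none of its changes turn any other segment into d), so the proto-segment is *d.
This points to *sasosdop. Verify forward in each daughter:
Nezilu: *sasosdop > sasusdup > sarusdup  (by vowel merger, rhotacism)
Radore: start from *sasosdop.
  rule 1 (debuccalisation): sasosdop → hasosdop
  rule 2: no change — hasosdop
  rule 3 (vowel merger): hasosdop → hososdop
  ⇒ Radore hososdop
Kavata: start from *sasosdop.
  rule 1: no change — sasosdop
  rule 2 (unconditioned shift): sasosdop → sasoszop
  rule 3: no change — sasoszop
  rule 4 (vowel merger): sasoszop → sesoszop
  ⇒ Kavata sesoszop
Only *sasosdop yields all of Nezilu sarusdup, Radore hososdop, Kavata sesoszop.

*sasosdop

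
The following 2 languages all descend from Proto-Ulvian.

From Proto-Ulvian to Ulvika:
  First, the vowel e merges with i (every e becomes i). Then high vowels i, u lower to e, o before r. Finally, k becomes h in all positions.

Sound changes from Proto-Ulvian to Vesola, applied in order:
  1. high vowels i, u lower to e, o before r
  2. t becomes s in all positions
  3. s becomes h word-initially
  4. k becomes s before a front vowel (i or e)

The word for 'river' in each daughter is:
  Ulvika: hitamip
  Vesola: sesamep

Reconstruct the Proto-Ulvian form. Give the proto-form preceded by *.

*ketamep

Position 1: Ulvika has h, Vesola has s. Taking the neighbouring segments as reconstructed: Ulvika h could go back to *k or *h; Vesola s can only go back to *k — the one source consistent with every daughter is *k.
Position 6: Ulvika has i, Vesola has e. Taking the neighbouring segments as reconstructed: Ulvika i could go back to *e or *i; Vesola e can only go back to *e — the one source consistent with every daughter is *e.
Verify the candidate proto-form against each daughter:
Ulvika: *ketamep > kitamip > hitamip  (by vowel merger, unconditioned shift)
Vesola: *ketamep
  ketamep (rule 1 does not apply)
  ketamep → kesamep   [unconditioned shift]
  kesamep (rule 3 does not apply)
  kesamep → sesamep   [palatalisation]
  giving Vesola sesamep.
No other proto-form is consistent with every reflex, so the reconstruction is *ketamep.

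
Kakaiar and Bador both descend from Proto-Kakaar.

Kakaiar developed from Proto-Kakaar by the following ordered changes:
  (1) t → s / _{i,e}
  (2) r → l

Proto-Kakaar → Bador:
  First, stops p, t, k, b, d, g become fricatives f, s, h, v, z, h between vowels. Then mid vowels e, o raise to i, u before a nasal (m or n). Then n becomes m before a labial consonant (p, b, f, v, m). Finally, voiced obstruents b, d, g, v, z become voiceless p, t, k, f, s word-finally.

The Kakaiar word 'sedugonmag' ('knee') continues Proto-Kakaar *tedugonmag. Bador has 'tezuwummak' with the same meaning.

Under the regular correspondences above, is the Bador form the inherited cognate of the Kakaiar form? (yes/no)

no

Derive the expected Bador reflex of *tedugonmag:
Bador: start from *tedugonmag.
  rule 1 (intervocalic lenition): tedugonmag → tezuhonmag
  rule 2 (pre-nasal raising): tezuhonmag → tezuhunmag
  rule 3 (nasal place assimilation): tezuhunmag → tezuhummag
  rule 4 (final devoicing): tezuhummag → tezuhummak
  ⇒ Bador tezuhummak
The regular Bador reflex would be 'tezuhummak', but the attested form is 'tezuwummak'. The correspondence is irregular, so they are not cognates (the Bador form has a different source).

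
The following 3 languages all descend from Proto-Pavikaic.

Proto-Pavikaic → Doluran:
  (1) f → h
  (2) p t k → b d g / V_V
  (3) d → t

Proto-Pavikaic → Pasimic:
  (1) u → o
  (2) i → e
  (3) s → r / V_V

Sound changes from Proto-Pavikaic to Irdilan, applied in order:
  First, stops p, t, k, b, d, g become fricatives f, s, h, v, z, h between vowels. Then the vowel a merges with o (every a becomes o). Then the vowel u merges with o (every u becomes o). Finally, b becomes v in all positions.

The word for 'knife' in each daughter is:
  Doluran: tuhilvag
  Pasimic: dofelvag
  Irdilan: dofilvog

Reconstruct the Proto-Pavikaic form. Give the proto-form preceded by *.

Position 2: Doluran has u, Pasimic has o, Irdilan has o. Doluran preserves u here (none of its changes turn any other segment into u), so the proto-segment is *u.
Position 4: Doluran has i, Pasimic has e, Irdilan has i. Doluran preserves i here (none of its changes turn any other segment into i), so the proto-segment is *i.
Position 1: Doluran has t, Pasimic has d, Irdilan has d. Pasimic preserves d here (none of its changes turn any other segment into d), so the proto-segment is *d.
This points to *dufilvag. Verify forward in each daughter:
Doluran: *dufilvag > duhilvag > tuhilvag  (by unconditioned shift, unconditioned shift)
Pasimic: *dufilvag
  dufilvag → dofilvag   [vowel merger]
  dofilvag → dofelvag   [vowel merger]
  dofelvag (rule 3 does not apply)
  giving Pasimic dofelvag.
Irdilan: *dufilvag > dufilvog > dofilvog  (by vowel merger, vowel merger)
Only *dufilvag yields all of Doluran tuhilvag, Pasimic dofelvag, Irdilan dofilvog.

*dufilvag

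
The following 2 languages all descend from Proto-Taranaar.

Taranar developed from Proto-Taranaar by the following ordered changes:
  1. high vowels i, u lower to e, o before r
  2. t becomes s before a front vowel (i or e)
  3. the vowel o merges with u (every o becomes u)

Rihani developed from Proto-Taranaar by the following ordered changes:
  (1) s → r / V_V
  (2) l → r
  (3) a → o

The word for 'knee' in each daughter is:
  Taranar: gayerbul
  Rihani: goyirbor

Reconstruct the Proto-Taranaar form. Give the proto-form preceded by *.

*gayirbol

Position 7: Taranar has u, Rihani has o. Taking the neighbouring segments as reconstructed: Taranar u could go back to *o or *u; Rihani o could go back to *a or *o — the one source consistent with every daughter is *o.
Position 8: Taranar has l, Rihani has r. Taranar preserves l here (none of its changes turn any other segment into l), so the proto-segment is *l.
This points to *gayirbol. Verify forward in each daughter:
Taranar: *gayirbol
  gayirbol → gayerbol   [pre-rhotic lowering]
  gayerbol (rule 2 does not apply)
  gayerbol → gayerbul   [vowel merger]
  giving Taranar gayerbul.
Rihani: *gayirbol > gayirbor > goyirbor  (by unconditioned shift, vowel merger)
No other proto-form is consistent with every reflex, so the reconstruction is *gayirbol.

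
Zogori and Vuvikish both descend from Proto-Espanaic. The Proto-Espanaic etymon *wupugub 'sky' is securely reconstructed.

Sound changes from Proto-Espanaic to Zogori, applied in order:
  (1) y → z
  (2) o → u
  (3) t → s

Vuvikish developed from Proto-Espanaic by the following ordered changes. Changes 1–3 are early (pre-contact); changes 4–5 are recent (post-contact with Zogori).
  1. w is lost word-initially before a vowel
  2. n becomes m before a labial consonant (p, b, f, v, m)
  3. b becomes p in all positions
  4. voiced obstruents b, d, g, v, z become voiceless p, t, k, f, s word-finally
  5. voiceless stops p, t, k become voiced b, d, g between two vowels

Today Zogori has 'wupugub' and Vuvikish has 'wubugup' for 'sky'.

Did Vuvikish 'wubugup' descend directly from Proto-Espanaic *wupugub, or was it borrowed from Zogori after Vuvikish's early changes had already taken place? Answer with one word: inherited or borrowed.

If inherited, *wupugub would pass through all of Vuvikish's changes:
Vuvikish: *wupugub
  wupugub → upugub   [glide loss]
  upugub (rule 2 does not apply)
  upugub → upugup   [unconditioned shift]
  upugup (rule 4 does not apply)
  upugup → ubugup   [intervocalic voicing]
  giving Vuvikish ubugup.
If borrowed from Zogori 'wupugub' after the early changes, it would undergo only the recent ones:
  rule 4 (final devoicing): wupugub → wupugup
  rule 5 (intervocalic voicing): wupugup → wubugup
  ⇒ as a loan: wubugup
Vuvikish 'wubugup' matches the loan outcome 'wubugup', not the inherited 'ubugup' — it skipped the early Vuvikish changes, so it was borrowed from Zogori.

borrowed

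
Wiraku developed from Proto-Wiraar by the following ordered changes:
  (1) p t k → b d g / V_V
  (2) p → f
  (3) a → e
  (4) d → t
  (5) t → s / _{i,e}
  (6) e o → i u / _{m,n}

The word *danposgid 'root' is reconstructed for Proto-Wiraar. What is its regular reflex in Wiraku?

sinfosgit

Wiraku: *danposgid > danfosgid > denfosgid > tenfosgit > senfosgit > sinfosgit  (by unconditioned shift, vowel merger, unconditioned shift, palatalisation, pre-nasal raising)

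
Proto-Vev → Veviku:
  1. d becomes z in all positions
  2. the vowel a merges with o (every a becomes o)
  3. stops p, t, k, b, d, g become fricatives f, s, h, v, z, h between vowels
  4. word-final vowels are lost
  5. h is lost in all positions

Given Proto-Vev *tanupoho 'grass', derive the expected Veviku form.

tonufo

Veviku: start from *tanupoho.
  rule 1: no change — tanupoho
  rule 2 (vowel merger): tanupoho → tonupoho
  rule 3 (intervocalic lenition): tonupoho → tonufoho
  rule 4 (apocope): tonufoho → tonufoh
  rule 5 (h-loss): tonufoh → tonufo
  ⇒ Veviku tonufo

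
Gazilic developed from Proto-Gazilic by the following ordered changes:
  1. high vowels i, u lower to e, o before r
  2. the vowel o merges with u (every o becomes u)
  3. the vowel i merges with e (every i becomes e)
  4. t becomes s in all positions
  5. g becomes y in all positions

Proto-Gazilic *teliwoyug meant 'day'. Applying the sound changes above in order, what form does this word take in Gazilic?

selewuyuy

Gazilic: *teliwoyug > teliwuyug > telewuyug > selewuyug > selewuyuy  (by vowel merger, vowel merger, unconditioned shift, unconditioned shift)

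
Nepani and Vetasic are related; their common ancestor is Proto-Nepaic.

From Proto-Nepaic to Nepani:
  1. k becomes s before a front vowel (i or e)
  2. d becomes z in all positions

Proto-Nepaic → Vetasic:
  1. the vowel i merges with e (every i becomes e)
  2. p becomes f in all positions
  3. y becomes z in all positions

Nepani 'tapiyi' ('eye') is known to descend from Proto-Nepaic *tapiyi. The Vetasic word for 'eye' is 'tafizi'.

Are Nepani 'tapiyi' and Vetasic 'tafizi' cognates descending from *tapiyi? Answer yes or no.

Derive the expected Vetasic reflex of *tapiyi:
Vetasic: *tapiyi
  tapiyi → tapeye   [vowel merger]
  tapeye → tafeye   [unconditioned shift]
  tafeye → tafeze   [unconditioned shift]
  giving Vetasic tafeze.
The regular Vetasic reflex would be 'tafeze', but the attested form is 'tafizi'. The correspondence is irregular, so they are not cognates (the Vetasic form has a different source).

no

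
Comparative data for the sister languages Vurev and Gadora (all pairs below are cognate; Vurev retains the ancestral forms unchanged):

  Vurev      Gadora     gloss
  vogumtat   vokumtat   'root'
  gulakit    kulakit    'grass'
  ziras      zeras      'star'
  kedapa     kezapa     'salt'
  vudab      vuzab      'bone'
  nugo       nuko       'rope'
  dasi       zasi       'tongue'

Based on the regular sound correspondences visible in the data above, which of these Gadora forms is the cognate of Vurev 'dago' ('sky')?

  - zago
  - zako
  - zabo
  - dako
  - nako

dasi ~ zasi — Vurev d corresponds to Gadora z word-initially before a back vowel.
nugo ~ nuko — Vurev g corresponds to Gadora k between vowels (before a back vowel).
Applying these to Vurev 'dago':
  dago → zago   (d→z word-initially before a back vowel)
  zago → zako   (g→k between vowels (before a back vowel))
So the Gadora cognate is 'zako'.

zako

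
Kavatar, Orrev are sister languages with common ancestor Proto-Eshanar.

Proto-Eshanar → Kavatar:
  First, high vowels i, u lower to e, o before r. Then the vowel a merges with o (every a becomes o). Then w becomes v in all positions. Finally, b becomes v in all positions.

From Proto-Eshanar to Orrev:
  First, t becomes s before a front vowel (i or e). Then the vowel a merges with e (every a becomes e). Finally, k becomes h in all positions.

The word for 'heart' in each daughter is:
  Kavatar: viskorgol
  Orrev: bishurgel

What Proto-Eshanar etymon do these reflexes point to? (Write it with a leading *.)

Position 4: Kavatar has k, Orrev has h. Kavatar preserves k here (none of its changes turn any other segment into k), so the proto-segment is *k.
Position 1: Kavatar has v, Orrev has b. Orrev preserves b here (none of its changes turn any other segment into b), so the proto-segment is *b.
Position 8: Kavatar has o, Orrev has e. Taking the neighbouring segments as reconstructed: Kavatar o could go back to *a or *o; Orrev e could go back to *a or *e — the one source consistent with every daughter is *a.
Continuing position by position gives *biskurgal; check it forward:
Kavatar: start from *biskurgal.
  rule 1 (pre-rhotic lowering): biskurgal → biskorgal
  rule 2 (vowel merger): biskorgal → biskorgol
  rule 3: no change — biskorgol
  rule 4 (unconditioned shift): biskorgol → viskorgol
  ⇒ Kavatar viskorgol
Orrev: *biskurgal > biskurgel > bishurgel  (by vowel merger, unconditioned shift)
Only *biskurgal yields all of Kavatar viskorgol, Orrev bishurgel.

*biskurgal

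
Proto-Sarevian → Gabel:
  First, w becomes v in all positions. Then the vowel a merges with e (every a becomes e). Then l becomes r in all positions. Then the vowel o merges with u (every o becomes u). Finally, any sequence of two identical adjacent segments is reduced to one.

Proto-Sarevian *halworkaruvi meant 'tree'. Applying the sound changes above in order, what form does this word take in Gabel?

Gabel: *halworkaruvi
  halworkaruvi → halvorkaruvi   [unconditioned shift]
  halvorkaruvi → helvorkeruvi   [vowel merger]
  helvorkeruvi → hervorkeruvi   [unconditioned shift]
  hervorkeruvi → hervurkeruvi   [vowel merger]
  hervurkeruvi (rule 5 does not apply)
  giving Gabel hervurkeruvi.

hervurkeruvi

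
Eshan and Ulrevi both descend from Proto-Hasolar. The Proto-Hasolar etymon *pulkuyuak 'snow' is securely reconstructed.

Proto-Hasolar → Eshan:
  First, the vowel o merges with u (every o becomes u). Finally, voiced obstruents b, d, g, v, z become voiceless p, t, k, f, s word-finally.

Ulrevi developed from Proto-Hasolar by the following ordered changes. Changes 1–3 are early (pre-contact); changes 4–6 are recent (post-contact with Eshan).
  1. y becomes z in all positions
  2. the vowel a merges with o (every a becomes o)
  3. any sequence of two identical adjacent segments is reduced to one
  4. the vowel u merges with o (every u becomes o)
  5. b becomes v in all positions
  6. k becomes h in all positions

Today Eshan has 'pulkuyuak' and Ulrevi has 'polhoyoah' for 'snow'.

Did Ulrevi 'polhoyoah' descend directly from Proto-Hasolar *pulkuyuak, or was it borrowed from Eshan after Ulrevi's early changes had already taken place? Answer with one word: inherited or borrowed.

borrowed

If inherited, *pulkuyuak would pass through all of Ulrevi's changes:
Ulrevi: *pulkuyuak > pulkuzuak > pulkuzuok > polkozook > polhozooh  (by unconditioned shift, vowel merger, vowel merger, unconditioned shift)
If borrowed from Eshan 'pulkuyuak' after the early changes, it would undergo only the recent ones:
  rule 4 (vowel merger): pulkuyuak → polkoyoak
  rule 5 (unconditioned shift): no change (polkoyoak)
  rule 6 (unconditioned shift): polkoyoak → polhoyoah
  ⇒ as a loan: polhoyoah
Ulrevi 'polhoyoah' matches the loan outcome 'polhoyoah', not the inherited 'polhozooh' — it skipped the early Ulrevi changes, so it was borrowed from Eshan.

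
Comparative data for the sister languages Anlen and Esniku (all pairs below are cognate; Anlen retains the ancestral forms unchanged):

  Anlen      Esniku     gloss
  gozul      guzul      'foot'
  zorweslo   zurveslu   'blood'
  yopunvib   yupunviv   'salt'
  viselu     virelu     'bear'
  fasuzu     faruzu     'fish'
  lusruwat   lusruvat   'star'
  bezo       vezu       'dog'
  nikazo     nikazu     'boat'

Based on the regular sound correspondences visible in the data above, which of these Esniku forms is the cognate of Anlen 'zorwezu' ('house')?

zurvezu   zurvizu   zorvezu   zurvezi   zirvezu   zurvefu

zurvezu

zorweslo ~ zurveslu — Anlen o corresponds to Esniku u after a consonant, before r.
zorweslo ~ zurveslu — Anlen w corresponds to Esniku v after a consonant, before a front vowel.
Applying these to Anlen 'zorwezu':
  zorwezu → zurwezu   (o→u after a consonant, before r)
  zurwezu → zurvezu   (w→v after a consonant, before a front vowel)
So the Esniku cognate is 'zurvezu'.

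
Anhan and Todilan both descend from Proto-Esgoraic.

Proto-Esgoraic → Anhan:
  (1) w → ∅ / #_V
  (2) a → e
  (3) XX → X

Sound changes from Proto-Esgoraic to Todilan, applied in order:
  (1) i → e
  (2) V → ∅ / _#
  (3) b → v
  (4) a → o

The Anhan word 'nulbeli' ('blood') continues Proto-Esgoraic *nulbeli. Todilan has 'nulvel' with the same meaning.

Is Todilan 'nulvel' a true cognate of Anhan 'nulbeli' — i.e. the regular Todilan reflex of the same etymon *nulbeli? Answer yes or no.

Derive the expected Todilan reflex of *nulbeli:
Todilan: start from *nulbeli.
  rule 1 (vowel merger): nulbeli → nulbele
  rule 2 (apocope): nulbele → nulbel
  rule 3 (unconditioned shift): nulbel → nulvel
  rule 4: no change — nulvel
  ⇒ Todilan nulvel
Todilan 'nulvel' matches the regular reflex exactly, so the pair is cognate.

yes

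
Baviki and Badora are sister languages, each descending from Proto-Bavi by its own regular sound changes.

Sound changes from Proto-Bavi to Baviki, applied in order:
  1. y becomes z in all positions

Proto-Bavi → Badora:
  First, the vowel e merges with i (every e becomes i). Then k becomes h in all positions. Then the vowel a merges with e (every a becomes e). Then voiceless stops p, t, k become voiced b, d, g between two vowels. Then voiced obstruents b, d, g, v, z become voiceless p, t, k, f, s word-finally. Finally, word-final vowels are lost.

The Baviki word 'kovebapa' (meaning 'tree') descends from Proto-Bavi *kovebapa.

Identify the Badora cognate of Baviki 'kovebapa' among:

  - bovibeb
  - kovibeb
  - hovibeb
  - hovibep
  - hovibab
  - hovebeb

Badora: *kovebapa
  kovebapa → kovibapa   [vowel merger]
  kovibapa → hovibapa   [unconditioned shift]
  hovibapa → hovibepe   [vowel merger]
  hovibepe → hovibebe   [intervocalic voicing]
  hovibebe (rule 5 does not apply)
  hovibebe → hovibeb   [apocope]
  giving Badora hovibeb.
The other candidates each miss or misapply at least one Badora change.

hovibeb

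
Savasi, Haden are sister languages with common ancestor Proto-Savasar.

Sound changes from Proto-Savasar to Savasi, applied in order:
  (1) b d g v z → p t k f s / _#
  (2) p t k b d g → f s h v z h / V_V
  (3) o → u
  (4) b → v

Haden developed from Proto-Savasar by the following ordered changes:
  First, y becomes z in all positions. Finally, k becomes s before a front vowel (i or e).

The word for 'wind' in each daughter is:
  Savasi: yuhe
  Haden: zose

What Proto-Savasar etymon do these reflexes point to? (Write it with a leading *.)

*yoke

Position 2: Savasi has u, Haden has o. Haden preserves o here (none of its changes turn any other segment into o), so the proto-segment is *o.
Position 1: Savasi has y, Haden has z. Savasi preserves y here (none of its changes turn any other segment into y), so the proto-segment is *y.
Position 3: Savasi has h, Haden has s. Taking the neighbouring segments as reconstructed: Savasi h could go back to *k or *g or *h; Haden s could go back to *k or *s — the one source consistent with every daughter is *k.
This points to *yoke. Verify forward in each daughter:
Savasi: start from *yoke.
  rule 1: no change — yoke
  rule 2 (intervocalic lenition): yoke → yohe
  rule 3 (vowel merger): yohe → yuhe
  rule 4: no change — yuhe
  ⇒ Savasi yuhe
Haden: *yoke > zoke > zose  (by unconditioned shift, palatalisation)
No other proto-form is consistent with every reflex, so the reconstruction is *yoke.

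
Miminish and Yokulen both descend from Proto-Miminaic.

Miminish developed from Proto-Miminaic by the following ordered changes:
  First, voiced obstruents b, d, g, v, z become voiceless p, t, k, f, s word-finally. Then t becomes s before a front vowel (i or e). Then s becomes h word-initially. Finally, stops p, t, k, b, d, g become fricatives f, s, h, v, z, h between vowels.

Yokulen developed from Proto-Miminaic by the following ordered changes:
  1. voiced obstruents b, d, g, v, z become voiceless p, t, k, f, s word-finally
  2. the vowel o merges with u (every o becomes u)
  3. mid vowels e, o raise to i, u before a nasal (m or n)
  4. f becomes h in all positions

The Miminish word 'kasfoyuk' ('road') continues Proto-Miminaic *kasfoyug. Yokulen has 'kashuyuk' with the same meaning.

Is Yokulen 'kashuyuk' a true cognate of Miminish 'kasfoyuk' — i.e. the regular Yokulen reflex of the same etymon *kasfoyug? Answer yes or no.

Derive the expected Yokulen reflex of *kasfoyug:
Yokulen: start from *kasfoyug.
  rule 1 (final devoicing): kasfoyug → kasfoyuk
  rule 2 (vowel merger): kasfoyuk → kasfuyuk
  rule 3: no change — kasfuyuk
  rule 4 (unconditioned shift): kasfuyuk → kashuyuk
  ⇒ Yokulen kashuyuk
Yokulen 'kashuyuk' matches the regular reflex exactly, so the pair is cognate.

yes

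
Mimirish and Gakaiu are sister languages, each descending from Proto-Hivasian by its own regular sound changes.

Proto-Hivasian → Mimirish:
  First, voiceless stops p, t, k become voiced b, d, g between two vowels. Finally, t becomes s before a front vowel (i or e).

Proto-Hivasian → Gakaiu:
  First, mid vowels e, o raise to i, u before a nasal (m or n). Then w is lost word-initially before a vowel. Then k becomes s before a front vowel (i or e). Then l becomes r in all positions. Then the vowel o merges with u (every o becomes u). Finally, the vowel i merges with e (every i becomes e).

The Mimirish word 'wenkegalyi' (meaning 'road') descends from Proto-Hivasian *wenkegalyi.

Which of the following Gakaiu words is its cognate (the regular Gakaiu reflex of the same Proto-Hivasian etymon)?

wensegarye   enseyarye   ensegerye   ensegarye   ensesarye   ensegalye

Gakaiu: *wenkegalyi > winkegalyi > inkegalyi > insegalyi > insegaryi > ensegarye  (by pre-nasal raising, glide loss, palatalisation, unconditioned shift, vowel merger)
Only 'ensegarye' matches the regular Gakaiu development of *wenkegalyi.

ensegarye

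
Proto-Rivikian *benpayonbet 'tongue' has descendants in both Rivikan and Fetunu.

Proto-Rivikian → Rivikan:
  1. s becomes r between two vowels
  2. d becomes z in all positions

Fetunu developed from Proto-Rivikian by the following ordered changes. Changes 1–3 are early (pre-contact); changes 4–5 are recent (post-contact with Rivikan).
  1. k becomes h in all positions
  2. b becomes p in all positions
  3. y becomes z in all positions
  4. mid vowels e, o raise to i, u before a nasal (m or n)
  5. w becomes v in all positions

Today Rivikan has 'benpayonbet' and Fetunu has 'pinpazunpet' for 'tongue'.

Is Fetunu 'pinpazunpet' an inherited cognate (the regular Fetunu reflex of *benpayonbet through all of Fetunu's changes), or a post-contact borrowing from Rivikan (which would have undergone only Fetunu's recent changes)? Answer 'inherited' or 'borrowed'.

If inherited, *benpayonbet would pass through all of Fetunu's changes:
Fetunu: start from *benpayonbet.
  rule 1: no change — benpayonbet
  rule 2 (unconditioned shift): benpayonbet → penpayonpet
  rule 3 (unconditioned shift): penpayonpet → penpazonpet
  rule 4 (pre-nasal raising): penpazonpet → pinpazunpet
  rule 5: no change — pinpazunpet
  ⇒ Fetunu pinpazunpet
If borrowed from Rivikan 'benpayonbet' after the early changes, it would undergo only the recent ones:
  rule 4 (pre-nasal raising): benpayonbet → binpayunbet
  rule 5 (unconditioned shift): no change (binpayunbet)
  ⇒ as a loan: binpayunbet
Fetunu 'pinpazunpet' matches the inherited outcome exactly, so it is an inherited cognate, not a loan.

inherited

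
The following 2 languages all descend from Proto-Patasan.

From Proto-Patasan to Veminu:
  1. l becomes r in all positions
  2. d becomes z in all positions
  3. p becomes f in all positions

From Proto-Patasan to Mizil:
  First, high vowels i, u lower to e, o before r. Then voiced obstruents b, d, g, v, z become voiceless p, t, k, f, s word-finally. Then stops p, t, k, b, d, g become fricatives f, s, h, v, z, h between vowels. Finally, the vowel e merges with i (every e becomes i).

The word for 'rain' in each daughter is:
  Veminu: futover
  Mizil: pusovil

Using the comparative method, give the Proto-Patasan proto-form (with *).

Position 6: Veminu has e, Mizil has i. Veminu preserves e here (none of its changes turn any other segment into e), so the proto-segment is *e.
Position 1: Veminu has f, Mizil has p. Taking the neighbouring segments as reconstructed: Veminu f could go back to *p or *f; Mizil p can only go back to *p — the one source consistent with every daughter is *p.
Position 7: Veminu has r, Mizil has l. Mizil preserves l here (none of its changes turn any other segment into l), so the proto-segment is *l.
Verify the candidate proto-form against each daughter:
Veminu: *putovel > putover > futover  (by unconditioned shift, unconditioned shift)
Mizil: *putovel > pusovel > pusovil  (by intervocalic lenition, vowel merger)
Only *putovel yields all of Veminu futover, Mizil pusovil.

*putovel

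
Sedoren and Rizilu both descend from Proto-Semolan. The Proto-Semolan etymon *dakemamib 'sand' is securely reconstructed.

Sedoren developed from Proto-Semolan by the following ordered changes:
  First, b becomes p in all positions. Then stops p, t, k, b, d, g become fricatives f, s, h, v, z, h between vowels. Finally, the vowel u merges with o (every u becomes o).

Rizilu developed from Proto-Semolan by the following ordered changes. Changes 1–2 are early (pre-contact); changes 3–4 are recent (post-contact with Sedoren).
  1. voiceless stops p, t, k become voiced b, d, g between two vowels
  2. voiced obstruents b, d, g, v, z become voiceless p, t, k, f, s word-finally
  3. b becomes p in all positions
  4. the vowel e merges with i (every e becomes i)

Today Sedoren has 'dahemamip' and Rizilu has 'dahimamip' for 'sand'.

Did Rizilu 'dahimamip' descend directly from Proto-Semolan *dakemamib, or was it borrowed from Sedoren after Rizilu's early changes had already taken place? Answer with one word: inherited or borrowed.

borrowed

If inherited, *dakemamib would pass through all of Rizilu's changes:
Rizilu: *dakemamib > dagemamib > dagemamip > dagimamip  (by intervocalic voicing, final devoicing, vowel merger)
If borrowed from Sedoren 'dahemamip' after the early changes, it would undergo only the recent ones:
  rule 3 (unconditioned shift): no change (dahemamip)
  rule 4 (vowel merger): dahemamip → dahimamip
  ⇒ as a loan: dahimamip
Rizilu 'dahimamip' matches the loan outcome 'dahimamip', not the inherited 'dagimamip' — it skipped the early Rizilu changes, so it was borrowed from Sedoren.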